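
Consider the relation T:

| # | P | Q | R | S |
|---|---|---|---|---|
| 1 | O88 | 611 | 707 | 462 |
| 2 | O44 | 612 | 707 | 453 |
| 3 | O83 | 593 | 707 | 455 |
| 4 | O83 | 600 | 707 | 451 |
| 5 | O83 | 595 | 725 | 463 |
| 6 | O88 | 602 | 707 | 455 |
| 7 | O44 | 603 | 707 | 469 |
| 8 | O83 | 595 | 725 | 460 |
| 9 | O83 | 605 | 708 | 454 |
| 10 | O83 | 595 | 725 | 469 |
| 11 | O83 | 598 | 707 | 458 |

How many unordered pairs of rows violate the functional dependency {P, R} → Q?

(P=O88, R=707): violating pairs (1,6) — 1 pair.
(P=O44, R=707): violating pairs (2,7) — 1 pair.
(P=O83, R=707): violating pairs (3,4), (3,11), (4,11) — 3 pairs.
(P=O83, R=725): all 3 rows agree on Q — 0 pairs.

5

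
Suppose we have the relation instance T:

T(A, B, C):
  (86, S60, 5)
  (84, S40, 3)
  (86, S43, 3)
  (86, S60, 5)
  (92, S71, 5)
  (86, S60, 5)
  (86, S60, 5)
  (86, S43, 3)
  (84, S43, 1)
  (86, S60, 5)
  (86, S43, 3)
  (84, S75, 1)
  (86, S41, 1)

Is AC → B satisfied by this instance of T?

No

(A=86, C=5): 5 rows → B = S60, S60, S60, S60, S60 ✓
(A=84, C=3): 1 row → B = S40 ✓
(A=86, C=3): 3 rows → B = S43, S43, S43 ✓
(A=92, C=5): 1 row → B = S71 ✓
(A=84, C=1): 2 rows → B takes values {S43, S75} — violation
(A=86, C=1): 1 row → B = S41 ✓
Two rows agree on AC but differ on B, so AC → B does not hold.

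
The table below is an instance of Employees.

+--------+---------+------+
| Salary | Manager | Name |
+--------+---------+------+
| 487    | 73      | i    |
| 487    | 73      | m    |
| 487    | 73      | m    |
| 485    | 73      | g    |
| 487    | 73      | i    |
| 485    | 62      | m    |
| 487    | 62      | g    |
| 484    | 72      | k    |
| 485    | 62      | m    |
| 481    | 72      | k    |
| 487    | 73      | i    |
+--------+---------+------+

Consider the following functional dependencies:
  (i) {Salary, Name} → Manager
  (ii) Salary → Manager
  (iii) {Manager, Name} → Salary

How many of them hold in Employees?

1

(i) {Salary, Name} → Manager: every LHS value maps to a single RHS value — holds.
(ii) Salary → Manager: Salary=487: 6 rows → Manager takes values {73, 62} — violation; Salary=485: 3 rows → Manager takes values {73, 62} — violation — fails.
(iii) {Manager, Name} → Salary: (Manager=72, Name=k): 2 rows → Salary takes values {484, 481} — violation — fails.
1 of the 3 dependencies holds.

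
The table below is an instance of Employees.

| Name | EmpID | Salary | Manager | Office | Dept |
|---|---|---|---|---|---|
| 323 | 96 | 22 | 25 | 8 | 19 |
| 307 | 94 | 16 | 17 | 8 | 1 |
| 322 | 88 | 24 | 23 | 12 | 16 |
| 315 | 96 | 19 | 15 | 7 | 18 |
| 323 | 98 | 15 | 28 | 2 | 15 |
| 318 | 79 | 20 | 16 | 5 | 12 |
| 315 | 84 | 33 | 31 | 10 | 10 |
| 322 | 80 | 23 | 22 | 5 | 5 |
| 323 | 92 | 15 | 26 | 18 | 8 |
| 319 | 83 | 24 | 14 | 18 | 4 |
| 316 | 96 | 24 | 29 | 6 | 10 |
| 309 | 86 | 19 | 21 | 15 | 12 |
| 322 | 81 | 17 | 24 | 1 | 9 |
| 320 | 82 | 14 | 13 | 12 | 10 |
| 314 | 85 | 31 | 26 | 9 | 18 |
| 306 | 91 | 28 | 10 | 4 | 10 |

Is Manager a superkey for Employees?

Two distinct rows share Manager=26, so Manager does not determine every attribute — not a superkey.

No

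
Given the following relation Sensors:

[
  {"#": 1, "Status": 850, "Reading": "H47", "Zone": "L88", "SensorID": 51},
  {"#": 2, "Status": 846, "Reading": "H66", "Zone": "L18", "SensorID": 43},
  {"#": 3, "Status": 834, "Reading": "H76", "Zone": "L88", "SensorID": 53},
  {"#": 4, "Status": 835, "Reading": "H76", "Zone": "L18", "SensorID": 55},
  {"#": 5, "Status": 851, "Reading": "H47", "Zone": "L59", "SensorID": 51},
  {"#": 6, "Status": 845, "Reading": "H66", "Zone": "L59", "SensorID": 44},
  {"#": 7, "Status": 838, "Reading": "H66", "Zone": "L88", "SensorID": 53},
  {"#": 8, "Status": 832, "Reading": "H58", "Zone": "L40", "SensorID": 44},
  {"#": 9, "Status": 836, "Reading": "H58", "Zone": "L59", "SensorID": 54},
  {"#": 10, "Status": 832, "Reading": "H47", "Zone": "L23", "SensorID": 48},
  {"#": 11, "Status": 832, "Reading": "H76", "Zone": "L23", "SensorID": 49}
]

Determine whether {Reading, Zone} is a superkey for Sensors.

Yes

All 11 rows have distinct {Reading, Zone} values, so {Reading, Zone} → (all attributes) holds and {Reading, Zone} is a superkey.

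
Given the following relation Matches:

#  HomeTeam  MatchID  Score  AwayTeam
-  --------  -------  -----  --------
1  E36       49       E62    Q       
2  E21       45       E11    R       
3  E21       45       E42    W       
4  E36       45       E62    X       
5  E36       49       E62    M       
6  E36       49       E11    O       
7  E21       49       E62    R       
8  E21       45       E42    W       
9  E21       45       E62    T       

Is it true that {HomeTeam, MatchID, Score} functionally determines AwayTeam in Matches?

(HomeTeam=E36, MatchID=49, Score=E62): rows 1, 5 → AwayTeam takes values {Q, M} — violation
(HomeTeam=E21, MatchID=45, Score=E11): row 2 → AwayTeam = R ✓
(HomeTeam=E21, MatchID=45, Score=E42): rows 3, 8 → AwayTeam = W, W ✓
(HomeTeam=E36, MatchID=45, Score=E62): row 4 → AwayTeam = X ✓
(HomeTeam=E36, MatchID=49, Score=E11): row 6 → AwayTeam = O ✓
(HomeTeam=E21, MatchID=49, Score=E62): row 7 → AwayTeam = R ✓
(HomeTeam=E21, MatchID=45, Score=E62): row 9 → AwayTeam = T ✓
Two rows agree on {HomeTeam, MatchID, Score} but differ on AwayTeam, so {HomeTeam, MatchID, Score} -> AwayTeam does not hold.

No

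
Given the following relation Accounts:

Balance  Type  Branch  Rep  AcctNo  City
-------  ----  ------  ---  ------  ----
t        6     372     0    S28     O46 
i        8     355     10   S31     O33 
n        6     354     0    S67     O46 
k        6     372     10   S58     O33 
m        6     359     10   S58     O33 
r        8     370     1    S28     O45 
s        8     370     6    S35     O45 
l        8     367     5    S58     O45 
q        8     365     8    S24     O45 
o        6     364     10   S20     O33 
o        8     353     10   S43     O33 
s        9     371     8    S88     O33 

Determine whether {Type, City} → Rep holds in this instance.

(Type=6, City=O46): 2 rows → Rep = 0, 0 ✓
(Type=8, City=O33): 2 rows → Rep = 10, 10 ✓
(Type=6, City=O33): 3 rows → Rep = 10, 10, 10 ✓
(Type=8, City=O45): 4 rows → Rep takes values {1, 6, 5, 8} — violation
(Type=9, City=O33): 1 row → Rep = 8 ✓
Two rows agree on {Type, City} but differ on Rep, so {Type, City} → Rep does not hold.

No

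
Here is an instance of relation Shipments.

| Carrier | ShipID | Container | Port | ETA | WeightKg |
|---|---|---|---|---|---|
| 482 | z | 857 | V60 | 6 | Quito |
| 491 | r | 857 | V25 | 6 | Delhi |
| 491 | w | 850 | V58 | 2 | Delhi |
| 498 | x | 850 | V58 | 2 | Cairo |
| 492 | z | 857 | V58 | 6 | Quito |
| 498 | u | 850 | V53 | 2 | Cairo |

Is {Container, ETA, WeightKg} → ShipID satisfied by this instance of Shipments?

No

(Container=857, ETA=6, WeightKg=Quito): 2 rows → ShipID = z, z ✓
(Container=857, ETA=6, WeightKg=Delhi): 1 row → ShipID = r ✓
(Container=850, ETA=2, WeightKg=Delhi): 1 row → ShipID = w ✓
(Container=850, ETA=2, WeightKg=Cairo): 2 rows → ShipID takes values {x, u} — violation
Two rows agree on {Container, ETA, WeightKg} but differ on ShipID, so {Container, ETA, WeightKg} → ShipID does not hold.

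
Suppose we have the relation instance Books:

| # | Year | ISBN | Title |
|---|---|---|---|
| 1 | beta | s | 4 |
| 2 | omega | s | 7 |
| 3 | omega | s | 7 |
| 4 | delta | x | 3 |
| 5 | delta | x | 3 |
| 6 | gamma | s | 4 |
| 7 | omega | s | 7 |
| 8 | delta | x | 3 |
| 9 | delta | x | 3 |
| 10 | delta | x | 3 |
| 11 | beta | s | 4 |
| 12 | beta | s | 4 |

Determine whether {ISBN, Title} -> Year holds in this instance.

(ISBN=s, Title=4): rows 1, 6, 11, 12 → Year takes values {beta, gamma} — violation
(ISBN=s, Title=7): rows 2, 3, 7 → Year = omega, omega, omega ✓
(ISBN=x, Title=3): rows 4, 5, 8, 9, 10 → Year = delta, delta, delta, delta, delta ✓
Two rows agree on {ISBN, Title} but differ on Year, so {ISBN, Title} -> Year does not hold.

No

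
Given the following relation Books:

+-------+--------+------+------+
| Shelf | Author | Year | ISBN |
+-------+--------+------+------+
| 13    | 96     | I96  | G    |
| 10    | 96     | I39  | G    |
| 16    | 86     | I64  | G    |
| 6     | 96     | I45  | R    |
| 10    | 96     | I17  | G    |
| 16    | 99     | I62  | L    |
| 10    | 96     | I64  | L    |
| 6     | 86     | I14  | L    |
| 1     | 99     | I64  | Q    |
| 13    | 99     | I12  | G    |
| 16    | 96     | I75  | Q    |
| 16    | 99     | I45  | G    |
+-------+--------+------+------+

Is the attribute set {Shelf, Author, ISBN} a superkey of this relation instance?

Two distinct rows share (Shelf=10, Author=96, ISBN=G), so {Shelf, Author, ISBN} does not determine every attribute — not a superkey.

No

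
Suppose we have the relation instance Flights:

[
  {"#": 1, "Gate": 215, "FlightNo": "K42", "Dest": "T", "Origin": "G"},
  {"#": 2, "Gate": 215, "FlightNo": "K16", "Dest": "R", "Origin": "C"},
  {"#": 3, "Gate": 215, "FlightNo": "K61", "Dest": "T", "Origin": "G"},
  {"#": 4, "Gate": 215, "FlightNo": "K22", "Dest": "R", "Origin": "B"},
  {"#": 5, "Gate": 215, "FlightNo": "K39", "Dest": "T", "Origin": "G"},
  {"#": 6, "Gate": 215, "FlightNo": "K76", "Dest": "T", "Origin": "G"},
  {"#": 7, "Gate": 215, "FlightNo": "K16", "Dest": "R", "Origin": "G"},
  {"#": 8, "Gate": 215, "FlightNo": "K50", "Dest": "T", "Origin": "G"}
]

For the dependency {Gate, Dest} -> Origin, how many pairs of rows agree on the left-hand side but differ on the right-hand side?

(Gate=215, Dest=T): all 5 rows agree on Origin — 0 pairs.
(Gate=215, Dest=R): violating pairs (2,4), (2,7), (4,7) — 3 pairs.

3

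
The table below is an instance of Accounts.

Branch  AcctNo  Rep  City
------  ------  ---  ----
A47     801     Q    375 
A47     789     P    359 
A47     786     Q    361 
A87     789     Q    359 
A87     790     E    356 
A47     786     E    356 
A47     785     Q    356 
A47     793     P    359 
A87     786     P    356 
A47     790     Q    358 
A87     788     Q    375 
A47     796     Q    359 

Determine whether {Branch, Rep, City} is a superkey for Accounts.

No

Two distinct rows share (Branch=A47, Rep=P, City=359), so {Branch, Rep, City} does not determine every attribute — not a superkey.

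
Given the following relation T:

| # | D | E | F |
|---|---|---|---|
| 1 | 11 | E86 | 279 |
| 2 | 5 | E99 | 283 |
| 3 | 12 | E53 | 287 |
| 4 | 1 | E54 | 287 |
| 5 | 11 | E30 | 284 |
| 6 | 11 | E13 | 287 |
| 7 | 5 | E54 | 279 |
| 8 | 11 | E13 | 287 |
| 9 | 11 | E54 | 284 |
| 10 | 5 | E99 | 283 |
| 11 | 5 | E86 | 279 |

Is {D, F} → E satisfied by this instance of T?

No

(D=11, F=279): row 1 → E = E86 ✓
(D=5, F=283): rows 2, 10 → E = E99, E99 ✓
(D=12, F=287): row 3 → E = E53 ✓
(D=1, F=287): row 4 → E = E54 ✓
(D=11, F=284): rows 5, 9 → E takes values {E30, E54} — violation
(D=11, F=287): rows 6, 8 → E = E13, E13 ✓
(D=5, F=279): rows 7, 11 → E takes values {E54, E86} — violation
Two rows agree on {D, F} but differ on E, so {D, F} → E does not hold.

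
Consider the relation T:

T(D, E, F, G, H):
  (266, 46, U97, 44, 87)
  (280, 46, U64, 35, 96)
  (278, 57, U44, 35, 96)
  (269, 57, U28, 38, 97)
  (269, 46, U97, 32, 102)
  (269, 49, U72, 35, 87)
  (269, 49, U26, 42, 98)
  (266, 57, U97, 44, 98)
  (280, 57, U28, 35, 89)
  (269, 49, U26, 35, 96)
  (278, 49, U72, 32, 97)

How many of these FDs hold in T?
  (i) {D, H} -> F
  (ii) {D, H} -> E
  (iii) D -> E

(i) {D, H} -> F: every LHS value maps to a single RHS value — holds.
(ii) {D, H} -> E: every LHS value maps to a single RHS value — holds.
(iii) D -> E: D=266: 2 rows → E takes values {46, 57} — violation; D=280: 2 rows → E takes values {46, 57} — violation; D=278: 2 rows → E takes values {57, 49} — violation; D=269: 5 rows → E takes values {57, 46, 49} — violation — fails.
2 of the 3 dependencies hold.

2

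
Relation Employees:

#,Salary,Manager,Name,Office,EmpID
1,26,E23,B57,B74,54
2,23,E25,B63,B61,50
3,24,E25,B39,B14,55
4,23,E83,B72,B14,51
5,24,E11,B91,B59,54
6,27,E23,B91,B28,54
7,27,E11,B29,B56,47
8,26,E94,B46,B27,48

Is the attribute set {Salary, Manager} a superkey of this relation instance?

All 8 rows have distinct {Salary, Manager} values, so {Salary, Manager} → (all attributes) holds and {Salary, Manager} is a superkey.

Yes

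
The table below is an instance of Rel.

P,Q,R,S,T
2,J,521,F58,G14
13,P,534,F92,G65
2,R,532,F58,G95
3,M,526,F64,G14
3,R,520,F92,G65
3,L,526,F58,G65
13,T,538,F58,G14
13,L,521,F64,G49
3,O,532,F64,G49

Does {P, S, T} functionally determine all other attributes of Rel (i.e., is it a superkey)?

Yes

All 9 rows have distinct {P, S, T} values, so {P, S, T} → (all attributes) holds and {P, S, T} is a superkey.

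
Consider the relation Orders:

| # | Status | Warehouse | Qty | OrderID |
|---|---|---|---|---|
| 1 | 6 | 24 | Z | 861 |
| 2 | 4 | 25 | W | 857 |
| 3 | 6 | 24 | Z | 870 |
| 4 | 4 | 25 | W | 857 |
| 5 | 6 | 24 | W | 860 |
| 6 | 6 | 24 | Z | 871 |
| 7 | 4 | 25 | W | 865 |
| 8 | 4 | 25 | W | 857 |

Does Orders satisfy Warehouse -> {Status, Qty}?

Warehouse=24: rows 1, 3, 5, 6 → {Status,Qty} takes values {(6, Z), (6, W)} — violation
Warehouse=25: rows 2, 4, 7, 8 → {Status,Qty} = (4, W), (4, W), (4, W), (4, W) ✓
Two rows agree on Warehouse but differ on {Status, Qty}, so Warehouse -> {Status, Qty} does not hold.

No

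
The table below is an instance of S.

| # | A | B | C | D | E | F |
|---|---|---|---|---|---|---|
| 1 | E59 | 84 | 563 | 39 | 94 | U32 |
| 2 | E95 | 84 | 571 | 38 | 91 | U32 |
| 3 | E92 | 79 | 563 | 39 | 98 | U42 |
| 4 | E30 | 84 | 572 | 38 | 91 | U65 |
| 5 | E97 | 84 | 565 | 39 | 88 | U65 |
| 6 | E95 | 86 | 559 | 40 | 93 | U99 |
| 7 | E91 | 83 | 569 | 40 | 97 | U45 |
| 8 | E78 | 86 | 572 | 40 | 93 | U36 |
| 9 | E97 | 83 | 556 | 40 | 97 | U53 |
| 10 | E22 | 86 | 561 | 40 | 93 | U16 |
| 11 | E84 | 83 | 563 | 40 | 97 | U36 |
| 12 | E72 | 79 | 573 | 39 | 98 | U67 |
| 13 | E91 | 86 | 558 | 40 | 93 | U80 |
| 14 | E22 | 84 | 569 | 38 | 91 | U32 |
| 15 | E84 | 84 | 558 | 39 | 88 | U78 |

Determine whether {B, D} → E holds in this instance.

No

(B=84, D=39): rows 1, 5, 15 → E takes values {94, 88} — violation
(B=84, D=38): rows 2, 4, 14 → E = 91, 91, 91 ✓
(B=79, D=39): rows 3, 12 → E = 98, 98 ✓
(B=86, D=40): rows 6, 8, 10, 13 → E = 93, 93, 93, 93 ✓
(B=83, D=40): rows 7, 9, 11 → E = 97, 97, 97 ✓
Two rows agree on {B, D} but differ on E, so {B, D} → E does not hold.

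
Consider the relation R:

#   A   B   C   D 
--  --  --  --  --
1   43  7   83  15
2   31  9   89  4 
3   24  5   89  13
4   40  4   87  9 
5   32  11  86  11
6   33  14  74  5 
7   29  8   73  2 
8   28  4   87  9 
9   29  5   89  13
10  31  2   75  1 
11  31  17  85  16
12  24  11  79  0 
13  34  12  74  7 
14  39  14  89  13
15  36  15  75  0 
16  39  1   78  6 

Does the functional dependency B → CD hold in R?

No

B=7: row 1 → {C,D} = (83, 15) ✓
B=9: row 2 → {C,D} = (89, 4) ✓
B=5: rows 3, 9 → {C,D} = (89, 13), (89, 13) ✓
B=4: rows 4, 8 → {C,D} = (87, 9), (87, 9) ✓
B=11: rows 5, 12 → {C,D} takes values {(86, 11), (79, 0)} — violation
B=14: rows 6, 14 → {C,D} takes values {(74, 5), (89, 13)} — violation
B=8: row 7 → {C,D} = (73, 2) ✓
B=2: row 10 → {C,D} = (75, 1) ✓
B=17: row 11 → {C,D} = (85, 16) ✓
B=12: row 13 → {C,D} = (74, 7) ✓
B=15: row 15 → {C,D} = (75, 0) ✓
B=1: row 16 → {C,D} = (78, 6) ✓
Two rows agree on B but differ on CD, so B → CD does not hold.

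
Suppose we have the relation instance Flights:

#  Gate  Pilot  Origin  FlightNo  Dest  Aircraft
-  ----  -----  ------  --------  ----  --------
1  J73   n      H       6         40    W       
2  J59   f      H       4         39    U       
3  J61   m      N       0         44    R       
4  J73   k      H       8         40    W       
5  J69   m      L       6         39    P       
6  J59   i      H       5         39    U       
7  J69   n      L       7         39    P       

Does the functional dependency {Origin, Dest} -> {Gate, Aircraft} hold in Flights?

Yes

(Origin=H, Dest=40): rows 1, 4 → {Gate,Aircraft} = (J73, W), (J73, W) ✓
(Origin=H, Dest=39): rows 2, 6 → {Gate,Aircraft} = (J59, U), (J59, U) ✓
(Origin=N, Dest=44): row 3 → {Gate,Aircraft} = (J61, R) ✓
(Origin=L, Dest=39): rows 5, 7 → {Gate,Aircraft} = (J69, P), (J69, P) ✓
Every {Origin, Dest} value is associated with a single {Gate, Aircraft} value, so {Origin, Dest} -> {Gate, Aircraft} holds.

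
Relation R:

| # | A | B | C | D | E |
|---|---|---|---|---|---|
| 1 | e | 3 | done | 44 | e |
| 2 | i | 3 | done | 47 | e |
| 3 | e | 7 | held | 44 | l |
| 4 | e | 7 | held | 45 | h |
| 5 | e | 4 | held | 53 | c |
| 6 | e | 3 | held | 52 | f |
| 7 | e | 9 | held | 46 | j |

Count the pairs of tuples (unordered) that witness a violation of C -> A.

C=done: violating pairs (1,2) — 1 pair.
C=held: all 5 rows agree on A — 0 pairs.

1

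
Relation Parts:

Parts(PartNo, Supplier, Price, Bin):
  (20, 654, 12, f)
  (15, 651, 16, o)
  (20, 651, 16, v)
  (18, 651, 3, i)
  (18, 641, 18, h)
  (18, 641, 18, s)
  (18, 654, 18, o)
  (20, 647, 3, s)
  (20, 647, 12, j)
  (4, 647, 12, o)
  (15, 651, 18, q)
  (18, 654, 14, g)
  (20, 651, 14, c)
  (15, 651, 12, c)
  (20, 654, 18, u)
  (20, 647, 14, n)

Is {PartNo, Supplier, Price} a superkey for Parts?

Two distinct rows share (PartNo=18, Supplier=641, Price=18), so {PartNo, Supplier, Price} does not determine every attribute — not a superkey.

No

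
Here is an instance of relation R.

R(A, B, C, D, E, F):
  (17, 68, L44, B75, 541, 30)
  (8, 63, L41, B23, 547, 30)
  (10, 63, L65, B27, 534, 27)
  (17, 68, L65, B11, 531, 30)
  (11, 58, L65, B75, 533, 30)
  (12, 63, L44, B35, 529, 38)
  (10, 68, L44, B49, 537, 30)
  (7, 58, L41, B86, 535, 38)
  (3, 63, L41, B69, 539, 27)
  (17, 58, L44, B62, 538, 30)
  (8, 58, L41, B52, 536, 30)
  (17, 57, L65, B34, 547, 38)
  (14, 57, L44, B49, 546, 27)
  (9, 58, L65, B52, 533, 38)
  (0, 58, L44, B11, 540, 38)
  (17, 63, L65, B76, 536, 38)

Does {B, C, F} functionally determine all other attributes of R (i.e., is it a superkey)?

No

Two distinct rows share (B=68, C=L44, F=30), so {B, C, F} does not determine every attribute — not a superkey.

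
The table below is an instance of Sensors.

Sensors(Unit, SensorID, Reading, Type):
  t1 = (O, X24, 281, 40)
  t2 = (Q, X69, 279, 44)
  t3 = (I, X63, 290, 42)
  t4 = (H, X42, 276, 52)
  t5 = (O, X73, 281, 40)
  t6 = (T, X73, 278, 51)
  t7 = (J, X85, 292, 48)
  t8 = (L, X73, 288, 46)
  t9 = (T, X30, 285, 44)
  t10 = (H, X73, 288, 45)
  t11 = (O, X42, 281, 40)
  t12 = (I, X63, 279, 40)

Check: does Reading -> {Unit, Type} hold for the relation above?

No

Reading=281: rows 1, 5, 11 → {Unit,Type} = (O, 40), (O, 40), (O, 40) ✓
Reading=279: rows 2, 12 → {Unit,Type} takes values {(Q, 44), (I, 40)} — violation
Reading=290: row 3 → {Unit,Type} = (I, 42) ✓
Reading=276: row 4 → {Unit,Type} = (H, 52) ✓
Reading=278: row 6 → {Unit,Type} = (T, 51) ✓
Reading=292: row 7 → {Unit,Type} = (J, 48) ✓
Reading=288: rows 8, 10 → {Unit,Type} takes values {(L, 46), (H, 45)} — violation
Reading=285: row 9 → {Unit,Type} = (T, 44) ✓
Two rows agree on Reading but differ on {Unit, Type}, so Reading -> {Unit, Type} does not hold.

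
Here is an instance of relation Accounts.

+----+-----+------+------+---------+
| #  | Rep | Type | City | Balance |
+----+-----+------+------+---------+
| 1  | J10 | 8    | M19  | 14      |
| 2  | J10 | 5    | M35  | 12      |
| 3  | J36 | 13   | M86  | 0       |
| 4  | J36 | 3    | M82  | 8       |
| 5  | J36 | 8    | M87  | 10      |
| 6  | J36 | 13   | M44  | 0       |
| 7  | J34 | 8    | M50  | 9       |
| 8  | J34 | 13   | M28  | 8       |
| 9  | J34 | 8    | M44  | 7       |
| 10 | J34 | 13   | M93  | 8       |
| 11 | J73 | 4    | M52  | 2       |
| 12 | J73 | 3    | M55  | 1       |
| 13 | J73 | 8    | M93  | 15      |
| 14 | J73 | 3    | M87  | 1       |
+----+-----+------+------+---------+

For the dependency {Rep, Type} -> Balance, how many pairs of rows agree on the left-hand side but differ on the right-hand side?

1

(Rep=J36, Type=13): all 2 rows agree on Balance — 0 pairs.
(Rep=J34, Type=8): violating pairs (7,9) — 1 pair.
(Rep=J34, Type=13): all 2 rows agree on Balance — 0 pairs.
(Rep=J73, Type=3): all 2 rows agree on Balance — 0 pairs.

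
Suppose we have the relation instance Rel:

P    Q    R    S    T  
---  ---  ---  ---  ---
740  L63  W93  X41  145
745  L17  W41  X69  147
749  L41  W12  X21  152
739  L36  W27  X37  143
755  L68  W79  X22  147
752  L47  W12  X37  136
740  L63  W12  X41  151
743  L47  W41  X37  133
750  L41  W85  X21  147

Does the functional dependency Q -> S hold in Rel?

Q=L63: 2 rows → S = X41, X41 ✓
Q=L17: 1 row → S = X69 ✓
Q=L41: 2 rows → S = X21, X21 ✓
Q=L36: 1 row → S = X37 ✓
Q=L68: 1 row → S = X22 ✓
Q=L47: 2 rows → S = X37, X37 ✓
Every Q value is associated with a single S value, so Q -> S holds.

Yes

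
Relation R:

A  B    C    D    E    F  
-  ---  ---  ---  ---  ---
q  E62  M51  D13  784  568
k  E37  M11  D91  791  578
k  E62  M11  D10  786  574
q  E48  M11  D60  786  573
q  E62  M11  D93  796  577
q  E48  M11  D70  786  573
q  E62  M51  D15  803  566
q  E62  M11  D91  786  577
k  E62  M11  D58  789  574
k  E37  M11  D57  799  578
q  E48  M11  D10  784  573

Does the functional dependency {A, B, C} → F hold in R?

(A=q, B=E62, C=M51): 2 rows → F takes values {568, 566} — violation
(A=k, B=E37, C=M11): 2 rows → F = 578, 578 ✓
(A=k, B=E62, C=M11): 2 rows → F = 574, 574 ✓
(A=q, B=E48, C=M11): 3 rows → F = 573, 573, 573 ✓
(A=q, B=E62, C=M11): 2 rows → F = 577, 577 ✓
Two rows agree on {A, B, C} but differ on F, so {A, B, C} → F does not hold.

No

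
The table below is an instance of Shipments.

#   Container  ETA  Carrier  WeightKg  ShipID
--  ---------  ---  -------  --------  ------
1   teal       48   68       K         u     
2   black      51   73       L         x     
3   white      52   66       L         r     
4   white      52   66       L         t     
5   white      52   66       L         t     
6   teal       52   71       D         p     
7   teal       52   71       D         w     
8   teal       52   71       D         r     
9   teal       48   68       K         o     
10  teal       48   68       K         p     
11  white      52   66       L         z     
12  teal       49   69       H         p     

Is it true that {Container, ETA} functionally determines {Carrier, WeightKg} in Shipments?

(Container=teal, ETA=48): rows 1, 9, 10 → {Carrier,WeightKg} = (68, K), (68, K), (68, K) ✓
(Container=black, ETA=51): row 2 → {Carrier,WeightKg} = (73, L) ✓
(Container=white, ETA=52): rows 3, 4, 5, 11 → {Carrier,WeightKg} = (66, L), (66, L), (66, L), (66, L) ✓
(Container=teal, ETA=52): rows 6, 7, 8 → {Carrier,WeightKg} = (71, D), (71, D), (71, D) ✓
(Container=teal, ETA=49): row 12 → {Carrier,WeightKg} = (69, H) ✓
Every {Container, ETA} value is associated with a single {Carrier, WeightKg} value, so {Container, ETA} → {Carrier, WeightKg} holds.

Yes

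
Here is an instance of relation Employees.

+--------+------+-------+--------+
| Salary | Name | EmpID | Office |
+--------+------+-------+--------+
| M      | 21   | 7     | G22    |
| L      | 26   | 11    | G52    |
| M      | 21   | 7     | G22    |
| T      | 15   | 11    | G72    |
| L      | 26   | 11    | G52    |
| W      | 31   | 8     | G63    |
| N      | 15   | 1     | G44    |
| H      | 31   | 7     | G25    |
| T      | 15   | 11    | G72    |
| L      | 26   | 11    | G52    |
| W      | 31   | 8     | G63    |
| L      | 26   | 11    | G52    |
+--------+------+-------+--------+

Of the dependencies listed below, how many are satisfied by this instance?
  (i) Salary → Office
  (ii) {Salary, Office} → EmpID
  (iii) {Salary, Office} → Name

3

(i) Salary → Office: every LHS value maps to a single RHS value — holds.
(ii) {Salary, Office} → EmpID: every LHS value maps to a single RHS value — holds.
(iii) {Salary, Office} → Name: every LHS value maps to a single RHS value — holds.
3 of the 3 dependencies hold.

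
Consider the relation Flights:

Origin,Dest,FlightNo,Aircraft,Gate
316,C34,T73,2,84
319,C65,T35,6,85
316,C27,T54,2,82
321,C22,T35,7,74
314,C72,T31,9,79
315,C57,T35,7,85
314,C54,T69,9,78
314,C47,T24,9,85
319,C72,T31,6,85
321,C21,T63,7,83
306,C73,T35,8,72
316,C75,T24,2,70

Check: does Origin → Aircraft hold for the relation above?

Yes

Origin=316: 3 rows → Aircraft = 2, 2, 2 ✓
Origin=319: 2 rows → Aircraft = 6, 6 ✓
Origin=321: 2 rows → Aircraft = 7, 7 ✓
Origin=314: 3 rows → Aircraft = 9, 9, 9 ✓
Origin=315: 1 row → Aircraft = 7 ✓
Origin=306: 1 row → Aircraft = 8 ✓
Every Origin value is associated with a single Aircraft value, so Origin → Aircraft holds.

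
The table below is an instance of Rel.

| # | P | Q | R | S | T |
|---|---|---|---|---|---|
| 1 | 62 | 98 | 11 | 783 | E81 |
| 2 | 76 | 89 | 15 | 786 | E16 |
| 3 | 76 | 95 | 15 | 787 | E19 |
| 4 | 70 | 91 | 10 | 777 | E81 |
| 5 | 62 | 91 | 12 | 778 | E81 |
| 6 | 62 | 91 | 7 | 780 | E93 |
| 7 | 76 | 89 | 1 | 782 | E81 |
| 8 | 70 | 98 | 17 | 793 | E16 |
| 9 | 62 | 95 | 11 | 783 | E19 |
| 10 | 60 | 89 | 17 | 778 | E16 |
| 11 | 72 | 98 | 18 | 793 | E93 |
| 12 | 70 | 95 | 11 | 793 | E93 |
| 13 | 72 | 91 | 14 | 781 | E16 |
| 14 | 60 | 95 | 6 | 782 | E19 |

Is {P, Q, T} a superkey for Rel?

All 14 rows have distinct {P, Q, T} values, so {P, Q, T} → (all attributes) holds and {P, Q, T} is a superkey.

Yes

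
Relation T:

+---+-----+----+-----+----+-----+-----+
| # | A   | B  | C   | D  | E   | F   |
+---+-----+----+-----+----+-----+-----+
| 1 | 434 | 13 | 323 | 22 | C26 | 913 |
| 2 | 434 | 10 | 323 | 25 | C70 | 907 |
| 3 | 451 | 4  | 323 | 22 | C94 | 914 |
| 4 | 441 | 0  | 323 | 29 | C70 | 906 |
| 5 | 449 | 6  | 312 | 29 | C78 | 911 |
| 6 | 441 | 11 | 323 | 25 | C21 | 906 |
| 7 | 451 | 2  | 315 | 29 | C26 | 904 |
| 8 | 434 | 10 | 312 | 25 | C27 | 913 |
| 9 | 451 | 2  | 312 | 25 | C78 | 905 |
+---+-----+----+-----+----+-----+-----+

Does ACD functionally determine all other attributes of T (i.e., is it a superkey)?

All 9 rows have distinct ACD values, so ACD → (all attributes) holds and ACD is a superkey.

Yes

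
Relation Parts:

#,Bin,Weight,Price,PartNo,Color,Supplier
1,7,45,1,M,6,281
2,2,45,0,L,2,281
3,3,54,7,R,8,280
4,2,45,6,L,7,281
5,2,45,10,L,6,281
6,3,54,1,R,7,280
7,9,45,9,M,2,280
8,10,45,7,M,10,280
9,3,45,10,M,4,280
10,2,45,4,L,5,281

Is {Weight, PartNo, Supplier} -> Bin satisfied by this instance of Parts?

No

(Weight=45, PartNo=M, Supplier=281): row 1 → Bin = 7 ✓
(Weight=45, PartNo=L, Supplier=281): rows 2, 4, 5, 10 → Bin = 2, 2, 2, 2 ✓
(Weight=54, PartNo=R, Supplier=280): rows 3, 6 → Bin = 3, 3 ✓
(Weight=45, PartNo=M, Supplier=280): rows 7, 8, 9 → Bin takes values {9, 10, 3} — violation
Two rows agree on {Weight, PartNo, Supplier} but differ on Bin, so {Weight, PartNo, Supplier} -> Bin does not hold.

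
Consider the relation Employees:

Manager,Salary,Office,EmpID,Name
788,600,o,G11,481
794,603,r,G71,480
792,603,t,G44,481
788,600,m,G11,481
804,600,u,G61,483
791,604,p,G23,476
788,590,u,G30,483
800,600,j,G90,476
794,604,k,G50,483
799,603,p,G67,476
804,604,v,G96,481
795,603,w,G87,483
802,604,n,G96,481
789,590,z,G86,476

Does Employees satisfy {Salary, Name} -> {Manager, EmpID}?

(Salary=600, Name=481): 2 rows → {Manager,EmpID} = (788, G11), (788, G11) ✓
(Salary=603, Name=480): 1 row → {Manager,EmpID} = (794, G71) ✓
(Salary=603, Name=481): 1 row → {Manager,EmpID} = (792, G44) ✓
(Salary=600, Name=483): 1 row → {Manager,EmpID} = (804, G61) ✓
(Salary=604, Name=476): 1 row → {Manager,EmpID} = (791, G23) ✓
(Salary=590, Name=483): 1 row → {Manager,EmpID} = (788, G30) ✓
(Salary=600, Name=476): 1 row → {Manager,EmpID} = (800, G90) ✓
(Salary=604, Name=483): 1 row → {Manager,EmpID} = (794, G50) ✓
(Salary=603, Name=476): 1 row → {Manager,EmpID} = (799, G67) ✓
(Salary=604, Name=481): 2 rows → {Manager,EmpID} takes values {(804, G96), (802, G96)} — violation
(Salary=603, Name=483): 1 row → {Manager,EmpID} = (795, G87) ✓
(Salary=590, Name=476): 1 row → {Manager,EmpID} = (789, G86) ✓
Two rows agree on {Salary, Name} but differ on {Manager, EmpID}, so {Salary, Name} -> {Manager, EmpID} does not hold.

No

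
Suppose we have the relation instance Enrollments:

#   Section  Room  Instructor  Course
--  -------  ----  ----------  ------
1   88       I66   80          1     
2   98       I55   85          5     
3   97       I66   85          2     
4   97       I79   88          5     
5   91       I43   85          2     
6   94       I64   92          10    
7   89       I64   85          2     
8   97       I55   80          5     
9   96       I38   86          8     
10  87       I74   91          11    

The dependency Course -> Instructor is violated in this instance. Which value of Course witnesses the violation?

Course=1: row 1 → Instructor = 80 ✓
Course=5: rows 2, 4, 8 → Instructor takes values {85, 88, 80} — violation
Course=2: rows 3, 5, 7 → Instructor = 85, 85, 85 ✓
Course=10: row 6 → Instructor = 92 ✓
Course=8: row 9 → Instructor = 86 ✓
Course=11: row 10 → Instructor = 91 ✓
The only Course value with inconsistent Instructor is Course=5.

5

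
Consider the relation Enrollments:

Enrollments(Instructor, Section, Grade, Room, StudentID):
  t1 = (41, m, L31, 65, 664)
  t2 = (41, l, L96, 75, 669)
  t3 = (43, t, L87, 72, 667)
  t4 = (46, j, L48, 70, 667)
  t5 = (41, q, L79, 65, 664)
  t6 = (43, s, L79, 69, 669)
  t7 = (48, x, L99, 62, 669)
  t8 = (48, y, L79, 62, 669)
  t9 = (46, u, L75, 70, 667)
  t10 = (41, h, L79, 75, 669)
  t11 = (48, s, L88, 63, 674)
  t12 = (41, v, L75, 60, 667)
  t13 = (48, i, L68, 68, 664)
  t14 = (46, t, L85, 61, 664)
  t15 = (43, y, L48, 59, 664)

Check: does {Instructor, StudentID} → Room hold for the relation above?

Yes

(Instructor=41, StudentID=664): rows 1, 5 → Room = 65, 65 ✓
(Instructor=41, StudentID=669): rows 2, 10 → Room = 75, 75 ✓
(Instructor=43, StudentID=667): row 3 → Room = 72 ✓
(Instructor=46, StudentID=667): rows 4, 9 → Room = 70, 70 ✓
(Instructor=43, StudentID=669): row 6 → Room = 69 ✓
(Instructor=48, StudentID=669): rows 7, 8 → Room = 62, 62 ✓
(Instructor=48, StudentID=674): row 11 → Room = 63 ✓
(Instructor=41, StudentID=667): row 12 → Room = 60 ✓
(Instructor=48, StudentID=664): row 13 → Room = 68 ✓
(Instructor=46, StudentID=664): row 14 → Room = 61 ✓
(Instructor=43, StudentID=664): row 15 → Room = 59 ✓
Every {Instructor, StudentID} value is associated with a single Room value, so {Instructor, StudentID} → Room holds.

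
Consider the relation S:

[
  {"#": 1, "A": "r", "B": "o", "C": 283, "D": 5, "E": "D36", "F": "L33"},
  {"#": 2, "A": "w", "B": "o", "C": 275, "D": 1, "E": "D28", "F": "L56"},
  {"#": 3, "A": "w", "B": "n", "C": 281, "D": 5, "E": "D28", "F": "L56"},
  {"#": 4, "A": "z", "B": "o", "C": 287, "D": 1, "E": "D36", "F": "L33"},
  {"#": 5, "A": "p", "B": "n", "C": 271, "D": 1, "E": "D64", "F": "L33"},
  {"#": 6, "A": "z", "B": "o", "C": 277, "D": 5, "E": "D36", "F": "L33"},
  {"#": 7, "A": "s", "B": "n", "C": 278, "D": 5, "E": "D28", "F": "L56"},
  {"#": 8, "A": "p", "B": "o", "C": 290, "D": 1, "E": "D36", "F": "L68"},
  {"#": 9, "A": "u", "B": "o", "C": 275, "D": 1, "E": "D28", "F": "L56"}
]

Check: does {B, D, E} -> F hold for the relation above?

No

(B=o, D=5, E=D36): rows 1, 6 → F = L33, L33 ✓
(B=o, D=1, E=D28): rows 2, 9 → F = L56, L56 ✓
(B=n, D=5, E=D28): rows 3, 7 → F = L56, L56 ✓
(B=o, D=1, E=D36): rows 4, 8 → F takes values {L33, L68} — violation
(B=n, D=1, E=D64): row 5 → F = L33 ✓
Two rows agree on {B, D, E} but differ on F, so {B, D, E} -> F does not hold.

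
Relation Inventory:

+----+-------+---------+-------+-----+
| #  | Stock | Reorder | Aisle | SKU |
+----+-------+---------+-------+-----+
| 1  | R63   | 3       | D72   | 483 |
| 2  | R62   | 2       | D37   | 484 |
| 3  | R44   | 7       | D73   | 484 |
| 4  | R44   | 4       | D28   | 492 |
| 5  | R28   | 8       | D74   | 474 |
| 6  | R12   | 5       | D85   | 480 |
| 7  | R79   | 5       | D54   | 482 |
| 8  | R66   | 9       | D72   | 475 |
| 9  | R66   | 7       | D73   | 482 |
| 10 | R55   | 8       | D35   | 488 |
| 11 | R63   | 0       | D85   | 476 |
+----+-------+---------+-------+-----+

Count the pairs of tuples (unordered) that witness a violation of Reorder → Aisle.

2

Reorder=7: all 2 rows agree on Aisle — 0 pairs.
Reorder=8: violating pairs (5,10) — 1 pair.
Reorder=5: violating pairs (6,7) — 1 pair.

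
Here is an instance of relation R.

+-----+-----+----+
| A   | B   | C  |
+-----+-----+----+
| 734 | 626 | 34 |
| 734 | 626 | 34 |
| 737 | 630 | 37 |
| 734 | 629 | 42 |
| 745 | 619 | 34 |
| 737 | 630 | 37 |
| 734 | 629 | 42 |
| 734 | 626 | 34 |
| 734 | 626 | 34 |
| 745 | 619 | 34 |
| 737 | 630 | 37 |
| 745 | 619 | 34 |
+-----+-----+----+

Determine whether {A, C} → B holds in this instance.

Yes

(A=734, C=34): 4 rows → B = 626, 626, 626, 626 ✓
(A=737, C=37): 3 rows → B = 630, 630, 630 ✓
(A=734, C=42): 2 rows → B = 629, 629 ✓
(A=745, C=34): 3 rows → B = 619, 619, 619 ✓
Every {A, C} value is associated with a single B value, so {A, C} → B holds.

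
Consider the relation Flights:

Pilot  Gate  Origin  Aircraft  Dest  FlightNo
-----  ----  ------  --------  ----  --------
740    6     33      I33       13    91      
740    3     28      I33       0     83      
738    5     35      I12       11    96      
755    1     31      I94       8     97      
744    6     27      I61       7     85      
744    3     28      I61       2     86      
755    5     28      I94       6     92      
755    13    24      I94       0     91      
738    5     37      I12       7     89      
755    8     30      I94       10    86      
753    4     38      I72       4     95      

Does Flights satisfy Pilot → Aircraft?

Pilot=740: 2 rows → Aircraft = I33, I33 ✓
Pilot=738: 2 rows → Aircraft = I12, I12 ✓
Pilot=755: 4 rows → Aircraft = I94, I94, I94, I94 ✓
Pilot=744: 2 rows → Aircraft = I61, I61 ✓
Pilot=753: 1 row → Aircraft = I72 ✓
Every Pilot value is associated with a single Aircraft value, so Pilot → Aircraft holds.

Yes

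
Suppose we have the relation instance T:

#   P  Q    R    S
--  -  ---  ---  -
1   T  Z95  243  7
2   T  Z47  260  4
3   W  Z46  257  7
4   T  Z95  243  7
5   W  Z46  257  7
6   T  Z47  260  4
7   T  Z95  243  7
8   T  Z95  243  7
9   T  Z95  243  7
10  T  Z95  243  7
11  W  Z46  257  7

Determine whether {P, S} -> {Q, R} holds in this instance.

(P=T, S=7): rows 1, 4, 7, 8, 9, 10 → {Q,R} = (Z95, 243), (Z95, 243), (Z95, 243), (Z95, 243), (Z95, 243), (Z95, 243) ✓
(P=T, S=4): rows 2, 6 → {Q,R} = (Z47, 260), (Z47, 260) ✓
(P=W, S=7): rows 3, 5, 11 → {Q,R} = (Z46, 257), (Z46, 257), (Z46, 257) ✓
Every {P, S} value is associated with a single {Q, R} value, so {P, S} -> {Q, R} holds.

Yes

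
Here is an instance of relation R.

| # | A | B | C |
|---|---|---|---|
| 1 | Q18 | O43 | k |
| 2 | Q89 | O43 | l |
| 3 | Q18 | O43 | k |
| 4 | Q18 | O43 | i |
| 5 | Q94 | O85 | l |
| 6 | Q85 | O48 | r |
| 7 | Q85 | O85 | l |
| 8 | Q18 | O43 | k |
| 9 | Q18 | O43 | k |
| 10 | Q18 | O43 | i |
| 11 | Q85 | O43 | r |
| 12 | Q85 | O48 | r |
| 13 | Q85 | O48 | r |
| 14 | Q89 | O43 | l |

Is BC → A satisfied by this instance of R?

No

(B=O43, C=k): rows 1, 3, 8, 9 → A = Q18, Q18, Q18, Q18 ✓
(B=O43, C=l): rows 2, 14 → A = Q89, Q89 ✓
(B=O43, C=i): rows 4, 10 → A = Q18, Q18 ✓
(B=O85, C=l): rows 5, 7 → A takes values {Q94, Q85} — violation
(B=O48, C=r): rows 6, 12, 13 → A = Q85, Q85, Q85 ✓
(B=O43, C=r): row 11 → A = Q85 ✓
Two rows agree on BC but differ on A, so BC → A does not hold.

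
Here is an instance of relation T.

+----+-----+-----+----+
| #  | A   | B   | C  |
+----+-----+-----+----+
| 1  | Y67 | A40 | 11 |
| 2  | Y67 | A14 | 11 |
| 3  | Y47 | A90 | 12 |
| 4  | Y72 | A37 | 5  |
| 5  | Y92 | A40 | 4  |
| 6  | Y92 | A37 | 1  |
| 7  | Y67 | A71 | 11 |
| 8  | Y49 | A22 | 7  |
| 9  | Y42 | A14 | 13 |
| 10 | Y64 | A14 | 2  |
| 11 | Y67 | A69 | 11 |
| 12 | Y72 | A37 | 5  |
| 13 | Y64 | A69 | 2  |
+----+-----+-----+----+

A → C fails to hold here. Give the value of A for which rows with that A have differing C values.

A=Y67: rows 1, 2, 7, 11 → C = 11, 11, 11, 11 ✓
A=Y47: row 3 → C = 12 ✓
A=Y72: rows 4, 12 → C = 5, 5 ✓
A=Y92: rows 5, 6 → C takes values {4, 1} — violation
A=Y49: row 8 → C = 7 ✓
A=Y42: row 9 → C = 13 ✓
A=Y64: rows 10, 13 → C = 2, 2 ✓
The only A value with inconsistent C is A=Y92.

Y92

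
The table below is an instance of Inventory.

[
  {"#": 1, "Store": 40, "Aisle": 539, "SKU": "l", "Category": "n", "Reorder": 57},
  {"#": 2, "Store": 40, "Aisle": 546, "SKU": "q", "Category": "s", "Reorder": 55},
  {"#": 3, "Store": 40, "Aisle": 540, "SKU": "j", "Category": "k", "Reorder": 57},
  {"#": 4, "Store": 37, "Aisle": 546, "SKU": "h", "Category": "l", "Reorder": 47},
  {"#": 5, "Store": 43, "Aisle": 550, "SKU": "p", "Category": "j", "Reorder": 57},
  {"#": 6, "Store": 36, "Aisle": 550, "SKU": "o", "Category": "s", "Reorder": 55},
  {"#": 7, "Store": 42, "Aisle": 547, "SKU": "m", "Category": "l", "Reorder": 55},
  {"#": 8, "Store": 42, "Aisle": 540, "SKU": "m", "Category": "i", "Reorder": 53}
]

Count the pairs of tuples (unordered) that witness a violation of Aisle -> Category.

Aisle=546: violating pairs (2,4) — 1 pair.
Aisle=540: violating pairs (3,8) — 1 pair.
Aisle=550: violating pairs (5,6) — 1 pair.

3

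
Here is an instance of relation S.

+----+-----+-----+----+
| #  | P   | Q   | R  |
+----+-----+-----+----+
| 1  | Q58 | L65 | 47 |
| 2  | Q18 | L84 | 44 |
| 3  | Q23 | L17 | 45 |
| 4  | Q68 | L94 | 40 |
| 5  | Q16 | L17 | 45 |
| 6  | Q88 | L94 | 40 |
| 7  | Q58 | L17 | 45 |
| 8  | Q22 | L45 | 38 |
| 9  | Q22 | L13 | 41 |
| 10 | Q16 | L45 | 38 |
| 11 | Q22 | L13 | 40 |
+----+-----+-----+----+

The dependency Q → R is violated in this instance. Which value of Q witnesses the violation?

Q=L65: row 1 → R = 47 ✓
Q=L84: row 2 → R = 44 ✓
Q=L17: rows 3, 5, 7 → R = 45, 45, 45 ✓
Q=L94: rows 4, 6 → R = 40, 40 ✓
Q=L45: rows 8, 10 → R = 38, 38 ✓
Q=L13: rows 9, 11 → R takes values {41, 40} — violation
The only Q value with inconsistent R is Q=L13.

L13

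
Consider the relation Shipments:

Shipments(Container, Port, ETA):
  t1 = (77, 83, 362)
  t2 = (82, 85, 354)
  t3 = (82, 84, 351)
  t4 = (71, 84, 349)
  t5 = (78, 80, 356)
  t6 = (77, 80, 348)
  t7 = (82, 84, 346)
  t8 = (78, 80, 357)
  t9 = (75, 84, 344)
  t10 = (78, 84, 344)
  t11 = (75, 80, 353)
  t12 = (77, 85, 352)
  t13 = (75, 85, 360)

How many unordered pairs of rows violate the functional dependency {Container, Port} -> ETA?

(Container=82, Port=84): violating pairs (3,7) — 1 pair.
(Container=78, Port=80): violating pairs (5,8) — 1 pair.

2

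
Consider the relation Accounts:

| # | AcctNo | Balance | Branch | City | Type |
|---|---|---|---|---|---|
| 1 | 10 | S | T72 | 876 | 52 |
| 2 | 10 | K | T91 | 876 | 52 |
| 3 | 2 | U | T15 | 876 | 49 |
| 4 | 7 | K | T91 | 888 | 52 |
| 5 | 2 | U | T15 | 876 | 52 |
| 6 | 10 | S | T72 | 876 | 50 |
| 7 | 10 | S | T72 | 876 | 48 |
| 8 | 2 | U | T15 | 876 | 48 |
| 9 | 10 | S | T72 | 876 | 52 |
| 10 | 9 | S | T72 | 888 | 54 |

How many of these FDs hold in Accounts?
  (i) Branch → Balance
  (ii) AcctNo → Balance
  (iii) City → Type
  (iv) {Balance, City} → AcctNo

2

(i) Branch → Balance: every LHS value maps to a single RHS value — holds.
(ii) AcctNo → Balance: AcctNo=10: rows 1, 2, 6, 7, 9 → Balance takes values {S, K} — violation — fails.
(iii) City → Type: City=876: rows 1, 2, 3, 5, 6, 7, 8, 9 → Type takes values {52, 49, 50, 48} — violation; City=888: rows 4, 10 → Type takes values {52, 54} — violation — fails.
(iv) {Balance, City} → AcctNo: every LHS value maps to a single RHS value — holds.
2 of the 4 dependencies hold.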